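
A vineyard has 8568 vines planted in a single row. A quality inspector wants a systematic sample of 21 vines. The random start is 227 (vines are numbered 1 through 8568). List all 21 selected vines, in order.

k = N/n = 8568/21 = 408
vine 1: 227
vine 2: 227 + 408 = 635
vine 3: 635 + 408 = 1043
vine 4: 1043 + 408 = 1451
vine 5: 1451 + 408 = 1859
vine 6: 1859 + 408 = 2267
vine 7: 2267 + 408 = 2675
vine 8: 2675 + 408 = 3083
vine 9: 3083 + 408 = 3491
vine 10: 3491 + 408 = 3899
vine 11: 3899 + 408 = 4307
vine 12: 4307 + 408 = 4715
vine 13: 4715 + 408 = 5123
vine 14: 5123 + 408 = 5531
vine 15: 5531 + 408 = 5939
vine 16: 5939 + 408 = 6347
vine 17: 6347 + 408 = 6755
vine 18: 6755 + 408 = 7163
vine 19: 7163 + 408 = 7571
vine 20: 7571 + 408 = 7979
vine 21: 7979 + 408 = 8387

227, 635, 1043, 1451, 1859, 2267, 2675, 3083, 3491, 3899, 4307, 4715, 5123, 5531, 5939, 6347, 6755, 7163, 7571, 7979, 8387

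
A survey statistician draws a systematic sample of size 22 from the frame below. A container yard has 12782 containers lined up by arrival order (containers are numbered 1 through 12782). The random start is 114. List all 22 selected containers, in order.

114, 695, 1276, 1857, 2438, 3019, 3600, 4181, 4762, 5343, 5924, 6505, 7086, 7667, 8248, 8829, 9410, 9991, 10572, 11153, 11734, 12315

k = N/n = 12782/22 = 581
container 1: 114
container 2: 114 + 581 = 695
container 3: 695 + 581 = 1276
container 4: 1276 + 581 = 1857
container 5: 1857 + 581 = 2438
container 6: 2438 + 581 = 3019
container 7: 3019 + 581 = 3600
container 8: 3600 + 581 = 4181
container 9: 4181 + 581 = 4762
container 10: 4762 + 581 = 5343
container 11: 5343 + 581 = 5924
container 12: 5924 + 581 = 6505
container 13: 6505 + 581 = 7086
container 14: 7086 + 581 = 7667
container 15: 7667 + 581 = 8248
container 16: 8248 + 581 = 8829
container 17: 8829 + 581 = 9410
container 18: 9410 + 581 = 9991
container 19: 9991 + 581 = 10572
container 20: 10572 + 581 = 11153
container 21: 11153 + 581 = 11734
container 22: 11734 + 581 = 12315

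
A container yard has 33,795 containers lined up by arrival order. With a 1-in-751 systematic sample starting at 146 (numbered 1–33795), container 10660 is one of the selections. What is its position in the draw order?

k = 751
position = (10660 − 146)/751 + 1 = 10514/751 + 1 = 14 + 1 = 15

15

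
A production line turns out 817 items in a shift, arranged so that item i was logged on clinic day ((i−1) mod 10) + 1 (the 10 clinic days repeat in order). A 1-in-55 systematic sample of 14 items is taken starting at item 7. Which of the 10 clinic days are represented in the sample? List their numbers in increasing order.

Consecutive selections differ by k = 55, so their clinic day numbers differ by 55 mod 10 = 5.
gcd(55, 10) = 5, so the sample visits 10/5 = 2 distinct residues mod 10.
Start 7 is clinic day 7; the clinic days hit are 2, 7.

2, 7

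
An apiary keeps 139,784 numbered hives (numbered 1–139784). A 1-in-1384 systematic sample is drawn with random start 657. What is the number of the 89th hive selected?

k = 1384
89th selection = r + (89−1)·k = 657 + 88×1384 = 657 + 121792 = 122449

122449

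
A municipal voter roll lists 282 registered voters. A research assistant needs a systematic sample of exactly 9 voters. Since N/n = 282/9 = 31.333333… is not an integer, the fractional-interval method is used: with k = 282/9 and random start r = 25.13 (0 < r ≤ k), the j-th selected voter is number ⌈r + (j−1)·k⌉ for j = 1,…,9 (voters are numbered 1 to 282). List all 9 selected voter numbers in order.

j=1: r + 0k = 25.13 → ⌈·⌉ = 26
j=2: r + 1k = 56.463333… → ⌈·⌉ = 57
j=3: r + 2k = 87.796666… → ⌈·⌉ = 88
j=4: r + 3k = 119.13 → ⌈·⌉ = 120
j=5: r + 4k = 150.463333… → ⌈·⌉ = 151
j=6: r + 5k = 181.796666… → ⌈·⌉ = 182
j=7: r + 6k = 213.13 → ⌈·⌉ = 214
j=8: r + 7k = 244.463333… → ⌈·⌉ = 245
j=9: r + 8k = 275.796666… → ⌈·⌉ = 276

26, 57, 88, 120, 151, 182, 214, 245, 276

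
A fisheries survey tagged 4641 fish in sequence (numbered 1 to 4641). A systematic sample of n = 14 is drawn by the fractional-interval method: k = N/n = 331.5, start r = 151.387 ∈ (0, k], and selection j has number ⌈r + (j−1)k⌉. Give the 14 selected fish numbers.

152, 483, 815, 1146, 1478, 1809, 2141, 2472, 2804, 3135, 3467, 3798, 4130, 4461

j=1: r + 0k = 151.387 → ⌈·⌉ = 152
j=2: r + 1k = 482.887 → ⌈·⌉ = 483
j=3: r + 2k = 814.387 → ⌈·⌉ = 815
j=4: r + 3k = 1145.887 → ⌈·⌉ = 1146
j=5: r + 4k = 1477.387 → ⌈·⌉ = 1478
j=6: r + 5k = 1808.887 → ⌈·⌉ = 1809
j=7: r + 6k = 2140.387 → ⌈·⌉ = 2141
j=8: r + 7k = 2471.887 → ⌈·⌉ = 2472
j=9: r + 8k = 2803.387 → ⌈·⌉ = 2804
j=10: r + 9k = 3134.887 → ⌈·⌉ = 3135
j=11: r + 10k = 3466.387 → ⌈·⌉ = 3467
j=12: r + 11k = 3797.887 → ⌈·⌉ = 3798
j=13: r + 12k = 4129.387 → ⌈·⌉ = 4130
j=14: r + 13k = 4460.887 → ⌈·⌉ = 4461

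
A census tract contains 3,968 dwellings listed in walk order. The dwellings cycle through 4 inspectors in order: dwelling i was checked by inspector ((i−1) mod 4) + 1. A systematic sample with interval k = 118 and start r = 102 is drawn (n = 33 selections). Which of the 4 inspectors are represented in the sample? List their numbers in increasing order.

2, 4

Consecutive selections differ by k = 118, so their inspector numbers differ by 118 mod 4 = 2.
gcd(118, 4) = 2, so the sample visits 4/2 = 2 distinct residues mod 4.
Start 102 is inspector 2; the inspectors hit are 2, 4.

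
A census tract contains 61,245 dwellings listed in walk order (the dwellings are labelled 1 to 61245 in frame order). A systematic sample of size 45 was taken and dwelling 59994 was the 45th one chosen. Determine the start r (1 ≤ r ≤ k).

k = 61245/45 = 1361
r = 59994 − (45−1)×1361 = 59994 − 59884 = 110

110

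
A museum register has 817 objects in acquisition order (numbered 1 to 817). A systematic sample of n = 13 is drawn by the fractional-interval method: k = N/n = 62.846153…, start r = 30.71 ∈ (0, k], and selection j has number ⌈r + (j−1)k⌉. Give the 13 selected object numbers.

j=1: r + 0k = 30.71 → ⌈·⌉ = 31
j=2: r + 1k = 93.556153… → ⌈·⌉ = 94
j=3: r + 2k = 156.402307… → ⌈·⌉ = 157
j=4: r + 3k = 219.248461… → ⌈·⌉ = 220
j=5: r + 4k = 282.094615… → ⌈·⌉ = 283
j=6: r + 5k = 344.940769… → ⌈·⌉ = 345
j=7: r + 6k = 407.786923… → ⌈·⌉ = 408
j=8: r + 7k = 470.633076… → ⌈·⌉ = 471
j=9: r + 8k = 533.479230… → ⌈·⌉ = 534
j=10: r + 9k = 596.325384… → ⌈·⌉ = 597
j=11: r + 10k = 659.171538… → ⌈·⌉ = 660
j=12: r + 11k = 722.017692… → ⌈·⌉ = 723
j=13: r + 12k = 784.863846… → ⌈·⌉ = 785

31, 94, 157, 220, 283, 345, 408, 471, 534, 597, 660, 723, 785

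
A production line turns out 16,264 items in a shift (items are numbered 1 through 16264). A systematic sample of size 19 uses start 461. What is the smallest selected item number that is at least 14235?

15013

k = 16264/19 = 856
Steps past start: ⌈(14235 − 461)/856⌉ = ⌈13774/856⌉ = 17
Selected item: 461 + 17×856 = 15013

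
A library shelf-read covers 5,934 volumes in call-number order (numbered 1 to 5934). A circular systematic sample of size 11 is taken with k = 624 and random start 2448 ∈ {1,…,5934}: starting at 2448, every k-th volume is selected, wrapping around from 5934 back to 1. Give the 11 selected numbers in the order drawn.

2448, 3072, 3696, 4320, 4944, 5568, 258, 882, 1506, 2130, 2754

Selection 1: 2448
Selection 2: 2448 + 624 = 3072
Selection 3: 3072 + 624 = 3696
Selection 4: 3696 + 624 = 4320
Selection 5: 4320 + 624 = 4944
Selection 6: 4944 + 624 = 5568
Selection 7: 5568 + 624 = 6192 → 6192 − 5934 = 258
Selection 8: 258 + 624 = 882
Selection 9: 882 + 624 = 1506
Selection 10: 1506 + 624 = 2130
Selection 11: 2130 + 624 = 2754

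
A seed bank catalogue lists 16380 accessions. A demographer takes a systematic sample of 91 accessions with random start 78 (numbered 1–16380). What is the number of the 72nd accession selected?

k = 16380/91 = 180
72nd selection = r + (72−1)·k = 78 + 71×180 = 78 + 12780 = 12858

12858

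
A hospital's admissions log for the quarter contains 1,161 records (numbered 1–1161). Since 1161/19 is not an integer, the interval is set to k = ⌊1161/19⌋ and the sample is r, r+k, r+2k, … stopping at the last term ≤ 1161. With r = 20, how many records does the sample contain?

19

k = ⌊1161/19⌋ = 61
Achieved size = ⌊(1161 − 20)/61⌋ + 1 = ⌊1141/61⌋ + 1 = 18 + 1 = 19
(last selection: 20 + 18×61 = 1118 ≤ 1161; next would be 1179 > 1161)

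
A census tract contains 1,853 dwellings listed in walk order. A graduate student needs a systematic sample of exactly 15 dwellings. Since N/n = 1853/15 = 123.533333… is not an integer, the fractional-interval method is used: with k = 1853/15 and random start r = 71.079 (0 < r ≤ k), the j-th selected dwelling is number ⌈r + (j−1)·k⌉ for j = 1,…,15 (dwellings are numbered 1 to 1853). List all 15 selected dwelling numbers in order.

72, 195, 319, 442, 566, 689, 813, 936, 1060, 1183, 1307, 1430, 1554, 1678, 1801

j=1: r + 0k = 71.079 → ⌈·⌉ = 72
j=2: r + 1k = 194.612333… → ⌈·⌉ = 195
j=3: r + 2k = 318.145666… → ⌈·⌉ = 319
j=4: r + 3k = 441.679 → ⌈·⌉ = 442
j=5: r + 4k = 565.212333… → ⌈·⌉ = 566
j=6: r + 5k = 688.745666… → ⌈·⌉ = 689
j=7: r + 6k = 812.279 → ⌈·⌉ = 813
j=8: r + 7k = 935.812333… → ⌈·⌉ = 936
j=9: r + 8k = 1059.345666… → ⌈·⌉ = 1060
j=10: r + 9k = 1182.879 → ⌈·⌉ = 1183
j=11: r + 10k = 1306.412333… → ⌈·⌉ = 1307
j=12: r + 11k = 1429.945666… → ⌈·⌉ = 1430
j=13: r + 12k = 1553.479 → ⌈·⌉ = 1554
j=14: r + 13k = 1677.012333… → ⌈·⌉ = 1678
j=15: r + 14k = 1800.545666… → ⌈·⌉ = 1801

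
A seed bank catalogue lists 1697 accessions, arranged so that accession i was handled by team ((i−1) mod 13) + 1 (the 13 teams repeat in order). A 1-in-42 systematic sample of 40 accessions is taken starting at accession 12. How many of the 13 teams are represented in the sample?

13

Consecutive selections differ by k = 42, so their team numbers differ by 42 mod 13 = 3.
gcd(42, 13) = 1, so the sample visits 13/1 = 13 distinct residues mod 13.
Start 12 is team 12; the teams hit are 1, 2, 3, 4, 5, 6, 7, 8, 9, 10, 11, 12, 13.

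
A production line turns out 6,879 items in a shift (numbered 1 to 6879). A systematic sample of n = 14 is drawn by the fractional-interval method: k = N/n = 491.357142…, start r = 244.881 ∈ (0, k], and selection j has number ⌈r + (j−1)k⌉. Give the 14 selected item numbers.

j=1: r + 0k = 244.881 → ⌈·⌉ = 245
j=2: r + 1k = 736.238142… → ⌈·⌉ = 737
j=3: r + 2k = 1227.595285… → ⌈·⌉ = 1228
j=4: r + 3k = 1718.952428… → ⌈·⌉ = 1719
j=5: r + 4k = 2210.309571… → ⌈·⌉ = 2211
j=6: r + 5k = 2701.666714… → ⌈·⌉ = 2702
j=7: r + 6k = 3193.023857… → ⌈·⌉ = 3194
j=8: r + 7k = 3684.381 → ⌈·⌉ = 3685
j=9: r + 8k = 4175.738142… → ⌈·⌉ = 4176
j=10: r + 9k = 4667.095285… → ⌈·⌉ = 4668
j=11: r + 10k = 5158.452428… → ⌈·⌉ = 5159
j=12: r + 11k = 5649.809571… → ⌈·⌉ = 5650
j=13: r + 12k = 6141.166714… → ⌈·⌉ = 6142
j=14: r + 13k = 6632.523857… → ⌈·⌉ = 6633

245, 737, 1228, 1719, 2211, 2702, 3194, 3685, 4176, 4668, 5159, 5650, 6142, 6633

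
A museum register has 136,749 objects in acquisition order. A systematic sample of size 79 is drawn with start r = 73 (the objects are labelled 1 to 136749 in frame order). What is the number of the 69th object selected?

117781

k = 136749/79 = 1731
69th selection = r + (69−1)·k = 73 + 68×1731 = 73 + 117708 = 117781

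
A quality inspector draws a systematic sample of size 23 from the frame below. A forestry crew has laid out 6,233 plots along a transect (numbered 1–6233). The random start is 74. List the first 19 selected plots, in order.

74, 345, 616, 887, 1158, 1429, 1700, 1971, 2242, 2513, 2784, 3055, 3326, 3597, 3868, 4139, 4410, 4681, 4952

k = N/n = 6233/23 = 271
plot 1: 74
plot 2: 74 + 271 = 345
plot 3: 345 + 271 = 616
plot 4: 616 + 271 = 887
plot 5: 887 + 271 = 1158
plot 6: 1158 + 271 = 1429
plot 7: 1429 + 271 = 1700
plot 8: 1700 + 271 = 1971
plot 9: 1971 + 271 = 2242
plot 10: 2242 + 271 = 2513
plot 11: 2513 + 271 = 2784
plot 12: 2784 + 271 = 3055
plot 13: 3055 + 271 = 3326
plot 14: 3326 + 271 = 3597
plot 15: 3597 + 271 = 3868
plot 16: 3868 + 271 = 4139
plot 17: 4139 + 271 = 4410
plot 18: 4410 + 271 = 4681
plot 19: 4681 + 271 = 4952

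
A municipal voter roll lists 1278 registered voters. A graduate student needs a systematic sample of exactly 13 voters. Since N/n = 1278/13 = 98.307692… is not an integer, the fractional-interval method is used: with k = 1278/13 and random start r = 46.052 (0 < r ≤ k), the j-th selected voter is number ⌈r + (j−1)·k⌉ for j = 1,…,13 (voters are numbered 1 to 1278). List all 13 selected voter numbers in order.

j=1: r + 0k = 46.052 → ⌈·⌉ = 47
j=2: r + 1k = 144.359692… → ⌈·⌉ = 145
j=3: r + 2k = 242.667384… → ⌈·⌉ = 243
j=4: r + 3k = 340.975076… → ⌈·⌉ = 341
j=5: r + 4k = 439.282769… → ⌈·⌉ = 440
j=6: r + 5k = 537.590461… → ⌈·⌉ = 538
j=7: r + 6k = 635.898153… → ⌈·⌉ = 636
j=8: r + 7k = 734.205846… → ⌈·⌉ = 735
j=9: r + 8k = 832.513538… → ⌈·⌉ = 833
j=10: r + 9k = 930.821230… → ⌈·⌉ = 931
j=11: r + 10k = 1029.128923… → ⌈·⌉ = 1030
j=12: r + 11k = 1127.436615… → ⌈·⌉ = 1128
j=13: r + 12k = 1225.744307… → ⌈·⌉ = 1226

47, 145, 243, 341, 440, 538, 636, 735, 833, 931, 1030, 1128, 1226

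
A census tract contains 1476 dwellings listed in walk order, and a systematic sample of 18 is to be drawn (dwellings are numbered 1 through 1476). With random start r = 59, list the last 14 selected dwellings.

387, 469, 551, 633, 715, 797, 879, 961, 1043, 1125, 1207, 1289, 1371, 1453

k = N/n = 1476/18 = 82
5th selection = 59 + 4×82 = 387
6th: 387 + 82 = 469
7th: 469 + 82 = 551
8th: 551 + 82 = 633
9th: 633 + 82 = 715
10th: 715 + 82 = 797
11th: 797 + 82 = 879
12th: 879 + 82 = 961
13th: 961 + 82 = 1043
14th: 1043 + 82 = 1125
15th: 1125 + 82 = 1207
16th: 1207 + 82 = 1289
17th: 1289 + 82 = 1371
18th: 1371 + 82 = 1453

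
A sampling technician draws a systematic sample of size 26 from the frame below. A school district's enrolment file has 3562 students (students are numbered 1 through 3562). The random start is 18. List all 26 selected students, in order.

k = N/n = 3562/26 = 137
student 1: 18
student 2: 18 + 137 = 155
student 3: 155 + 137 = 292
student 4: 292 + 137 = 429
student 5: 429 + 137 = 566
student 6: 566 + 137 = 703
student 7: 703 + 137 = 840
student 8: 840 + 137 = 977
student 9: 977 + 137 = 1114
student 10: 1114 + 137 = 1251
student 11: 1251 + 137 = 1388
student 12: 1388 + 137 = 1525
student 13: 1525 + 137 = 1662
student 14: 1662 + 137 = 1799
student 15: 1799 + 137 = 1936
student 16: 1936 + 137 = 2073
student 17: 2073 + 137 = 2210
student 18: 2210 + 137 = 2347
student 19: 2347 + 137 = 2484
student 20: 2484 + 137 = 2621
student 21: 2621 + 137 = 2758
student 22: 2758 + 137 = 2895
student 23: 2895 + 137 = 3032
student 24: 3032 + 137 = 3169
student 25: 3169 + 137 = 3306
student 26: 3306 + 137 = 3443

18, 155, 292, 429, 566, 703, 840, 977, 1114, 1251, 1388, 1525, 1662, 1799, 1936, 2073, 2210, 2347, 2484, 2621, 2758, 2895, 3032, 3169, 3306, 3443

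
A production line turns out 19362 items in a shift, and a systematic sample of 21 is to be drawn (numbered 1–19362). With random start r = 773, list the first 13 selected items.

773, 1695, 2617, 3539, 4461, 5383, 6305, 7227, 8149, 9071, 9993, 10915, 11837

k = N/n = 19362/21 = 922
item 1: 773
item 2: 773 + 922 = 1695
item 3: 1695 + 922 = 2617
item 4: 2617 + 922 = 3539
item 5: 3539 + 922 = 4461
item 6: 4461 + 922 = 5383
item 7: 5383 + 922 = 6305
item 8: 6305 + 922 = 7227
item 9: 7227 + 922 = 8149
item 10: 8149 + 922 = 9071
item 11: 9071 + 922 = 9993
item 12: 9993 + 922 = 10915
item 13: 10915 + 922 = 11837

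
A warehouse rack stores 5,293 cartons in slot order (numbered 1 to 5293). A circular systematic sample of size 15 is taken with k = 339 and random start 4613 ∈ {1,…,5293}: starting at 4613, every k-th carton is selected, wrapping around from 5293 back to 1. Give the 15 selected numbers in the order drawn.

Selection 1: 4613
Selection 2: 4613 + 339 = 4952
Selection 3: 4952 + 339 = 5291
Selection 4: 5291 + 339 = 5630 → 5630 − 5293 = 337
Selection 5: 337 + 339 = 676
Selection 6: 676 + 339 = 1015
Selection 7: 1015 + 339 = 1354
Selection 8: 1354 + 339 = 1693
Selection 9: 1693 + 339 = 2032
Selection 10: 2032 + 339 = 2371
Selection 11: 2371 + 339 = 2710
Selection 12: 2710 + 339 = 3049
Selection 13: 3049 + 339 = 3388
Selection 14: 3388 + 339 = 3727
Selection 15: 3727 + 339 = 4066

4613, 4952, 5291, 337, 676, 1015, 1354, 1693, 2032, 2371, 2710, 3049, 3388, 3727, 4066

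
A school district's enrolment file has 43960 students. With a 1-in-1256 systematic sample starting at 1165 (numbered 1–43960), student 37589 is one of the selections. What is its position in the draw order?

30

k = 1256
position = (37589 − 1165)/1256 + 1 = 36424/1256 + 1 = 29 + 1 = 30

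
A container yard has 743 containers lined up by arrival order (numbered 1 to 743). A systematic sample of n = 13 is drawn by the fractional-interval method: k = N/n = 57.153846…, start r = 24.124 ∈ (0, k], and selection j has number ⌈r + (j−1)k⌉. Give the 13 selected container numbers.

25, 82, 139, 196, 253, 310, 368, 425, 482, 539, 596, 653, 710

j=1: r + 0k = 24.124 → ⌈·⌉ = 25
j=2: r + 1k = 81.277846… → ⌈·⌉ = 82
j=3: r + 2k = 138.431692… → ⌈·⌉ = 139
j=4: r + 3k = 195.585538… → ⌈·⌉ = 196
j=5: r + 4k = 252.739384… → ⌈·⌉ = 253
j=6: r + 5k = 309.893230… → ⌈·⌉ = 310
j=7: r + 6k = 367.047076… → ⌈·⌉ = 368
j=8: r + 7k = 424.200923… → ⌈·⌉ = 425
j=9: r + 8k = 481.354769… → ⌈·⌉ = 482
j=10: r + 9k = 538.508615… → ⌈·⌉ = 539
j=11: r + 10k = 595.662461… → ⌈·⌉ = 596
j=12: r + 11k = 652.816307… → ⌈·⌉ = 653
j=13: r + 12k = 709.970153… → ⌈·⌉ = 710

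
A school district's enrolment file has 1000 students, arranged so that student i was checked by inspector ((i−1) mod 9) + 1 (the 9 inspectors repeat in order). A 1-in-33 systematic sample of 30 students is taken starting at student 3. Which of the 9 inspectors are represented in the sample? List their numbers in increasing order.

Consecutive selections differ by k = 33, so their inspector numbers differ by 33 mod 9 = 6.
gcd(33, 9) = 3, so the sample visits 9/3 = 3 distinct residues mod 9.
Start 3 is inspector 3; the inspectors hit are 3, 6, 9.

3, 6, 9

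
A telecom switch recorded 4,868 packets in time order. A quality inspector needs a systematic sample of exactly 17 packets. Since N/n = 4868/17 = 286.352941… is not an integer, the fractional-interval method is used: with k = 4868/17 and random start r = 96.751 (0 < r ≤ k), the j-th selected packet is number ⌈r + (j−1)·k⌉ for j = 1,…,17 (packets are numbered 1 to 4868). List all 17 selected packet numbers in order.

j=1: r + 0k = 96.751 → ⌈·⌉ = 97
j=2: r + 1k = 383.103941… → ⌈·⌉ = 384
j=3: r + 2k = 669.456882… → ⌈·⌉ = 670
j=4: r + 3k = 955.809823… → ⌈·⌉ = 956
j=5: r + 4k = 1242.162764… → ⌈·⌉ = 1243
j=6: r + 5k = 1528.515705… → ⌈·⌉ = 1529
j=7: r + 6k = 1814.868647… → ⌈·⌉ = 1815
j=8: r + 7k = 2101.221588… → ⌈·⌉ = 2102
j=9: r + 8k = 2387.574529… → ⌈·⌉ = 2388
j=10: r + 9k = 2673.927470… → ⌈·⌉ = 2674
j=11: r + 10k = 2960.280411… → ⌈·⌉ = 2961
j=12: r + 11k = 3246.633352… → ⌈·⌉ = 3247
j=13: r + 12k = 3532.986294… → ⌈·⌉ = 3533
j=14: r + 13k = 3819.339235… → ⌈·⌉ = 3820
j=15: r + 14k = 4105.692176… → ⌈·⌉ = 4106
j=16: r + 15k = 4392.045117… → ⌈·⌉ = 4393
j=17: r + 16k = 4678.398058… → ⌈·⌉ = 4679

97, 384, 670, 956, 1243, 1529, 1815, 2102, 2388, 2674, 2961, 3247, 3533, 3820, 4106, 4393, 4679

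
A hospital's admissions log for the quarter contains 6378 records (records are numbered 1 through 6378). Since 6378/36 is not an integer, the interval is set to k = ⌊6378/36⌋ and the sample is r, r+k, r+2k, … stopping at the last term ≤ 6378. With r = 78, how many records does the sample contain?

36

k = ⌊6378/36⌋ = 177
Achieved size = ⌊(6378 − 78)/177⌋ + 1 = ⌊6300/177⌋ + 1 = 35 + 1 = 36
(last selection: 78 + 35×177 = 6273 ≤ 6378; next would be 6450 > 6378)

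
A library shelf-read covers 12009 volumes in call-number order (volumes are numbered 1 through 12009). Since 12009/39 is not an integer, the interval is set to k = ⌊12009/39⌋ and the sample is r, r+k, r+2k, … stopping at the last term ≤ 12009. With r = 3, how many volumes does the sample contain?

40

k = ⌊12009/39⌋ = 307
Achieved size = ⌊(12009 − 3)/307⌋ + 1 = ⌊12006/307⌋ + 1 = 39 + 1 = 40
(last selection: 3 + 39×307 = 11976 ≤ 12009; next would be 12283 > 12009)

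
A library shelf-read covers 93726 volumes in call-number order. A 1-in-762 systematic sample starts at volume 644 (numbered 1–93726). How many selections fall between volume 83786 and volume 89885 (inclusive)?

8

k = 762
First selection ≥ 83786: 644 + ⌈(83786−644)/762⌉·762 = 644 + 110×762 = 84464
Last selection ≤ 89885: 644 + ⌊(89885−644)/762⌋·762 = 644 + 117×762 = 89798
Count = 117 − 110 + 1 = 8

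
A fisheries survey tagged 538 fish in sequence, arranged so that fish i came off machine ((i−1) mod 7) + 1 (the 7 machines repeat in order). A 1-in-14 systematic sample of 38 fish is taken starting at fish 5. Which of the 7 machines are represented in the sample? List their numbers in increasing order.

Consecutive selections differ by k = 14, so their machine numbers differ by 14 mod 7 = 0.
gcd(14, 7) = 7, so the sample visits 7/7 = 1 distinct residues mod 7.
Start 5 is machine 5; the machines hit are 5.

5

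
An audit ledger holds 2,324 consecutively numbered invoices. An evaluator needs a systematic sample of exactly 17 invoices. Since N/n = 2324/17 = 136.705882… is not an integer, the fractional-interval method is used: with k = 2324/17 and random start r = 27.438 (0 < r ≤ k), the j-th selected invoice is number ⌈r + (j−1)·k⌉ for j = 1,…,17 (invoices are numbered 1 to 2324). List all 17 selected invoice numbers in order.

28, 165, 301, 438, 575, 711, 848, 985, 1122, 1258, 1395, 1532, 1668, 1805, 1942, 2079, 2215

j=1: r + 0k = 27.438 → ⌈·⌉ = 28
j=2: r + 1k = 164.143882… → ⌈·⌉ = 165
j=3: r + 2k = 300.849764… → ⌈·⌉ = 301
j=4: r + 3k = 437.555647… → ⌈·⌉ = 438
j=5: r + 4k = 574.261529… → ⌈·⌉ = 575
j=6: r + 5k = 710.967411… → ⌈·⌉ = 711
j=7: r + 6k = 847.673294… → ⌈·⌉ = 848
j=8: r + 7k = 984.379176… → ⌈·⌉ = 985
j=9: r + 8k = 1121.085058… → ⌈·⌉ = 1122
j=10: r + 9k = 1257.790941… → ⌈·⌉ = 1258
j=11: r + 10k = 1394.496823… → ⌈·⌉ = 1395
j=12: r + 11k = 1531.202705… → ⌈·⌉ = 1532
j=13: r + 12k = 1667.908588… → ⌈·⌉ = 1668
j=14: r + 13k = 1804.614470… → ⌈·⌉ = 1805
j=15: r + 14k = 1941.320352… → ⌈·⌉ = 1942
j=16: r + 15k = 2078.026235… → ⌈·⌉ = 2079
j=17: r + 16k = 2214.732117… → ⌈·⌉ = 2215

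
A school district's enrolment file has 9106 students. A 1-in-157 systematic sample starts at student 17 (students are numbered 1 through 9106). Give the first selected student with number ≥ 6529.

k = 157
Steps past start: ⌈(6529 − 17)/157⌉ = ⌈6512/157⌉ = 42
Selected student: 17 + 42×157 = 6611

6611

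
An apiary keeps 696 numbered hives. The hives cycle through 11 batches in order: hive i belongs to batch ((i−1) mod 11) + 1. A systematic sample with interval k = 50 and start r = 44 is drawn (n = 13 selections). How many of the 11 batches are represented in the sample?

11

Consecutive selections differ by k = 50, so their batch numbers differ by 50 mod 11 = 6.
gcd(50, 11) = 1, so the sample visits 11/1 = 11 distinct residues mod 11.
Start 44 is batch 11; the batches hit are 1, 2, 3, 4, 5, 6, 7, 8, 9, 10, 11.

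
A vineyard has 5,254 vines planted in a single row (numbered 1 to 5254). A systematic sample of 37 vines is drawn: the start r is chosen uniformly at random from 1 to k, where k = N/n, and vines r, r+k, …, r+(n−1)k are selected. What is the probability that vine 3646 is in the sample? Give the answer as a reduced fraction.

1/142

k = 5254/37 = 142.
Vine 3646 is selected iff r ≡ 3646 (mod 142); exactly one such r in {1,…,142}.
Inclusion probability = 1/142.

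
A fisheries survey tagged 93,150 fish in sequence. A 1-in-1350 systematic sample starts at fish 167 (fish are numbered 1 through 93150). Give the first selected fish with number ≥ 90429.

90617

k = 1350
Steps past start: ⌈(90429 − 167)/1350⌉ = ⌈90262/1350⌉ = 67
Selected fish: 167 + 67×1350 = 90617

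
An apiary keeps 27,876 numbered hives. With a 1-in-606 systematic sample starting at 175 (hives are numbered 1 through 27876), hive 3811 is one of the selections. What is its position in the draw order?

k = 606
position = (3811 − 175)/606 + 1 = 3636/606 + 1 = 6 + 1 = 7

7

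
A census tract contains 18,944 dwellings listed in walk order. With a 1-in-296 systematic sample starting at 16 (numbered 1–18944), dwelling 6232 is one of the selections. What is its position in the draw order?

22

k = 296
position = (6232 − 16)/296 + 1 = 6216/296 + 1 = 21 + 1 = 22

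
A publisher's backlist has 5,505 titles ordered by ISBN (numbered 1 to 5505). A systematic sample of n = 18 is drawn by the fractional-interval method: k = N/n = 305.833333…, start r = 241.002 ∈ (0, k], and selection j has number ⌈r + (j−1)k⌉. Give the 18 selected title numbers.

242, 547, 853, 1159, 1465, 1771, 2077, 2382, 2688, 2994, 3300, 3606, 3912, 4217, 4523, 4829, 5135, 5441

j=1: r + 0k = 241.002 → ⌈·⌉ = 242
j=2: r + 1k = 546.835333… → ⌈·⌉ = 547
j=3: r + 2k = 852.668666… → ⌈·⌉ = 853
j=4: r + 3k = 1158.502 → ⌈·⌉ = 1159
j=5: r + 4k = 1464.335333… → ⌈·⌉ = 1465
j=6: r + 5k = 1770.168666… → ⌈·⌉ = 1771
j=7: r + 6k = 2076.002 → ⌈·⌉ = 2077
j=8: r + 7k = 2381.835333… → ⌈·⌉ = 2382
j=9: r + 8k = 2687.668666… → ⌈·⌉ = 2688
j=10: r + 9k = 2993.502 → ⌈·⌉ = 2994
j=11: r + 10k = 3299.335333… → ⌈·⌉ = 3300
j=12: r + 11k = 3605.168666… → ⌈·⌉ = 3606
j=13: r + 12k = 3911.002 → ⌈·⌉ = 3912
j=14: r + 13k = 4216.835333… → ⌈·⌉ = 4217
j=15: r + 14k = 4522.668666… → ⌈·⌉ = 4523
j=16: r + 15k = 4828.502 → ⌈·⌉ = 4829
j=17: r + 16k = 5134.335333… → ⌈·⌉ = 5135
j=18: r + 17k = 5440.168666… → ⌈·⌉ = 5441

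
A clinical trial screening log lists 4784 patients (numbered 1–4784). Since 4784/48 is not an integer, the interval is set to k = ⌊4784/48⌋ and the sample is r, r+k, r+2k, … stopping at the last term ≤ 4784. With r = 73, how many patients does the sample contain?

k = ⌊4784/48⌋ = 99
Achieved size = ⌊(4784 − 73)/99⌋ + 1 = ⌊4711/99⌋ + 1 = 47 + 1 = 48
(last selection: 73 + 47×99 = 4726 ≤ 4784; next would be 4825 > 4784)

48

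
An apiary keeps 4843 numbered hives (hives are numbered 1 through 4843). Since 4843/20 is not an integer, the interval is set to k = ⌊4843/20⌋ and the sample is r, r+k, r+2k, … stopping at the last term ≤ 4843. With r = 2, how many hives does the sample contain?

k = ⌊4843/20⌋ = 242
Achieved size = ⌊(4843 − 2)/242⌋ + 1 = ⌊4841/242⌋ + 1 = 20 + 1 = 21
(last selection: 2 + 20×242 = 4842 ≤ 4843; next would be 5084 > 4843)

21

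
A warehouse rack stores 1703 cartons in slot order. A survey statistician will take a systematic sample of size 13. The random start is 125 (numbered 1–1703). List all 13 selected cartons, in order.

k = N/n = 1703/13 = 131
carton 1: 125
carton 2: 125 + 131 = 256
carton 3: 256 + 131 = 387
carton 4: 387 + 131 = 518
carton 5: 518 + 131 = 649
carton 6: 649 + 131 = 780
carton 7: 780 + 131 = 911
carton 8: 911 + 131 = 1042
carton 9: 1042 + 131 = 1173
carton 10: 1173 + 131 = 1304
carton 11: 1304 + 131 = 1435
carton 12: 1435 + 131 = 1566
carton 13: 1566 + 131 = 1697

125, 256, 387, 518, 649, 780, 911, 1042, 1173, 1304, 1435, 1566, 1697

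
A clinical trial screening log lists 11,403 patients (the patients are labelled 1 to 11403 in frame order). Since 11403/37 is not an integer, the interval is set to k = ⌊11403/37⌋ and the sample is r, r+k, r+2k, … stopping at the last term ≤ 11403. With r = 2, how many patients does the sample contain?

38

k = ⌊11403/37⌋ = 308
Achieved size = ⌊(11403 − 2)/308⌋ + 1 = ⌊11401/308⌋ + 1 = 37 + 1 = 38
(last selection: 2 + 37×308 = 11398 ≤ 11403; next would be 11706 > 11403)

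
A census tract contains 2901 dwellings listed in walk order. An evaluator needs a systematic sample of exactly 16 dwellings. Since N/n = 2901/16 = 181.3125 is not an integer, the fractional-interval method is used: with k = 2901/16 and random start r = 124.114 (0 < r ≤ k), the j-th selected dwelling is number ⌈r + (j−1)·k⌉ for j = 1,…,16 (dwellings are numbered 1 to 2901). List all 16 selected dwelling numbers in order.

125, 306, 487, 669, 850, 1031, 1212, 1394, 1575, 1756, 1938, 2119, 2300, 2482, 2663, 2844

j=1: r + 0k = 124.114 → ⌈·⌉ = 125
j=2: r + 1k = 305.4265 → ⌈·⌉ = 306
j=3: r + 2k = 486.739 → ⌈·⌉ = 487
j=4: r + 3k = 668.0515 → ⌈·⌉ = 669
j=5: r + 4k = 849.364 → ⌈·⌉ = 850
j=6: r + 5k = 1030.6765 → ⌈·⌉ = 1031
j=7: r + 6k = 1211.989 → ⌈·⌉ = 1212
j=8: r + 7k = 1393.3015 → ⌈·⌉ = 1394
j=9: r + 8k = 1574.614 → ⌈·⌉ = 1575
j=10: r + 9k = 1755.9265 → ⌈·⌉ = 1756
j=11: r + 10k = 1937.239 → ⌈·⌉ = 1938
j=12: r + 11k = 2118.5515 → ⌈·⌉ = 2119
j=13: r + 12k = 2299.864 → ⌈·⌉ = 2300
j=14: r + 13k = 2481.1765 → ⌈·⌉ = 2482
j=15: r + 14k = 2662.489 → ⌈·⌉ = 2663
j=16: r + 15k = 2843.8015 → ⌈·⌉ = 2844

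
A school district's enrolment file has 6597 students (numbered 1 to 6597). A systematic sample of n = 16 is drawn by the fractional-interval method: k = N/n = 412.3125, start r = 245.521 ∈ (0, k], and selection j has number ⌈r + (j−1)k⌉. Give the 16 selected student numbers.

246, 658, 1071, 1483, 1895, 2308, 2720, 3132, 3545, 3957, 4369, 4781, 5194, 5606, 6018, 6431

j=1: r + 0k = 245.521 → ⌈·⌉ = 246
j=2: r + 1k = 657.8335 → ⌈·⌉ = 658
j=3: r + 2k = 1070.146 → ⌈·⌉ = 1071
j=4: r + 3k = 1482.4585 → ⌈·⌉ = 1483
j=5: r + 4k = 1894.771 → ⌈·⌉ = 1895
j=6: r + 5k = 2307.0835 → ⌈·⌉ = 2308
j=7: r + 6k = 2719.396 → ⌈·⌉ = 2720
j=8: r + 7k = 3131.7085 → ⌈·⌉ = 3132
j=9: r + 8k = 3544.021 → ⌈·⌉ = 3545
j=10: r + 9k = 3956.3335 → ⌈·⌉ = 3957
j=11: r + 10k = 4368.646 → ⌈·⌉ = 4369
j=12: r + 11k = 4780.9585 → ⌈·⌉ = 4781
j=13: r + 12k = 5193.271 → ⌈·⌉ = 5194
j=14: r + 13k = 5605.5835 → ⌈·⌉ = 5606
j=15: r + 14k = 6017.896 → ⌈·⌉ = 6018
j=16: r + 15k = 6430.2085 → ⌈·⌉ = 6431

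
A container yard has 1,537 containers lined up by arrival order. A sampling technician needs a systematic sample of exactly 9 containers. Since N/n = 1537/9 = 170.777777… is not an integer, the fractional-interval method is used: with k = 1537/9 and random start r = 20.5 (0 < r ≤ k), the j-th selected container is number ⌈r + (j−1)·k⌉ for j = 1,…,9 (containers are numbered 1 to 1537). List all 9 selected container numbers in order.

21, 192, 363, 533, 704, 875, 1046, 1216, 1387

j=1: r + 0k = 20.5 → ⌈·⌉ = 21
j=2: r + 1k = 191.277777… → ⌈·⌉ = 192
j=3: r + 2k = 362.055555… → ⌈·⌉ = 363
j=4: r + 3k = 532.833333… → ⌈·⌉ = 533
j=5: r + 4k = 703.611111… → ⌈·⌉ = 704
j=6: r + 5k = 874.388888… → ⌈·⌉ = 875
j=7: r + 6k = 1045.166666… → ⌈·⌉ = 1046
j=8: r + 7k = 1215.944444… → ⌈·⌉ = 1216
j=9: r + 8k = 1386.722222… → ⌈·⌉ = 1387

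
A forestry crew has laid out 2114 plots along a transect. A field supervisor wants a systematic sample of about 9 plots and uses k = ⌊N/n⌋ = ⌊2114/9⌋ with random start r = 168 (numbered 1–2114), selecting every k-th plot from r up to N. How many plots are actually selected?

k = ⌊2114/9⌋ = 234
Achieved size = ⌊(2114 − 168)/234⌋ + 1 = ⌊1946/234⌋ + 1 = 8 + 1 = 9
(last selection: 168 + 8×234 = 2040 ≤ 2114; next would be 2274 > 2114)

9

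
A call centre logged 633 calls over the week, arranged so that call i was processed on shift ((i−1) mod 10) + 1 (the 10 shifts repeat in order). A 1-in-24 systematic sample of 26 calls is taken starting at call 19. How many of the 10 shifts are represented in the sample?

5

Consecutive selections differ by k = 24, so their shift numbers differ by 24 mod 10 = 4.
gcd(24, 10) = 2, so the sample visits 10/2 = 5 distinct residues mod 10.
Start 19 is shift 9; the shifts hit are 1, 3, 5, 7, 9.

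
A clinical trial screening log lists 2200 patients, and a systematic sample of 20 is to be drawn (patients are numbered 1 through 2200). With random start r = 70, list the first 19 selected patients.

k = N/n = 2200/20 = 110
patient 1: 70
patient 2: 70 + 110 = 180
patient 3: 180 + 110 = 290
patient 4: 290 + 110 = 400
patient 5: 400 + 110 = 510
patient 6: 510 + 110 = 620
patient 7: 620 + 110 = 730
patient 8: 730 + 110 = 840
patient 9: 840 + 110 = 950
patient 10: 950 + 110 = 1060
patient 11: 1060 + 110 = 1170
patient 12: 1170 + 110 = 1280
patient 13: 1280 + 110 = 1390
patient 14: 1390 + 110 = 1500
patient 15: 1500 + 110 = 1610
patient 16: 1610 + 110 = 1720
patient 17: 1720 + 110 = 1830
patient 18: 1830 + 110 = 1940
patient 19: 1940 + 110 = 2050

70, 180, 290, 400, 510, 620, 730, 840, 950, 1060, 1170, 1280, 1390, 1500, 1610, 1720, 1830, 1940, 2050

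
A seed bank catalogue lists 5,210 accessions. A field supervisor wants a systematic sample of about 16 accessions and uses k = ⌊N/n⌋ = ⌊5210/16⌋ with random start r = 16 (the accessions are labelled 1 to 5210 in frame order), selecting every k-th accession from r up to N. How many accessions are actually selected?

k = ⌊5210/16⌋ = 325
Achieved size = ⌊(5210 − 16)/325⌋ + 1 = ⌊5194/325⌋ + 1 = 15 + 1 = 16
(last selection: 16 + 15×325 = 4891 ≤ 5210; next would be 5216 > 5210)

16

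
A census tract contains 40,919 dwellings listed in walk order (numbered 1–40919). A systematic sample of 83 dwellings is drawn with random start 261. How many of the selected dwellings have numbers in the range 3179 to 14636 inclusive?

k = 40919/83 = 493
First selection ≥ 3179: 261 + ⌈(3179−261)/493⌉·493 = 261 + 6×493 = 3219
Last selection ≤ 14636: 261 + ⌊(14636−261)/493⌋·493 = 261 + 29×493 = 14558
Count = 29 − 6 + 1 = 24

24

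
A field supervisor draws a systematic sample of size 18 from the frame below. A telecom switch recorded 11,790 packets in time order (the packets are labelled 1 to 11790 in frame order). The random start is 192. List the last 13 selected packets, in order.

k = N/n = 11790/18 = 655
6th selection = 192 + 5×655 = 3467
7th: 3467 + 655 = 4122
8th: 4122 + 655 = 4777
9th: 4777 + 655 = 5432
10th: 5432 + 655 = 6087
11th: 6087 + 655 = 6742
12th: 6742 + 655 = 7397
13th: 7397 + 655 = 8052
14th: 8052 + 655 = 8707
15th: 8707 + 655 = 9362
16th: 9362 + 655 = 10017
17th: 10017 + 655 = 10672
18th: 10672 + 655 = 11327

3467, 4122, 4777, 5432, 6087, 6742, 7397, 8052, 8707, 9362, 10017, 10672, 11327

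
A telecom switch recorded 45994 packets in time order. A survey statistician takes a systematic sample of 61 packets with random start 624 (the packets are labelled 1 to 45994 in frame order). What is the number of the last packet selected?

k = 45994/61 = 754
61st selection = r + (61−1)·k = 624 + 60×754 = 624 + 45240 = 45864

45864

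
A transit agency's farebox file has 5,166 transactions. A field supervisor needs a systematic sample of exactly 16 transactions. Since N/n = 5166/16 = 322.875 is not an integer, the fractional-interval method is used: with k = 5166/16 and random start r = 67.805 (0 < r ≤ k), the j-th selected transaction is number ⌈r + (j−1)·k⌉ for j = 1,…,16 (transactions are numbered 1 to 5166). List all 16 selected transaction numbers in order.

j=1: r + 0k = 67.805 → ⌈·⌉ = 68
j=2: r + 1k = 390.68 → ⌈·⌉ = 391
j=3: r + 2k = 713.555 → ⌈·⌉ = 714
j=4: r + 3k = 1036.43 → ⌈·⌉ = 1037
j=5: r + 4k = 1359.305 → ⌈·⌉ = 1360
j=6: r + 5k = 1682.18 → ⌈·⌉ = 1683
j=7: r + 6k = 2005.055 → ⌈·⌉ = 2006
j=8: r + 7k = 2327.93 → ⌈·⌉ = 2328
j=9: r + 8k = 2650.805 → ⌈·⌉ = 2651
j=10: r + 9k = 2973.68 → ⌈·⌉ = 2974
j=11: r + 10k = 3296.555 → ⌈·⌉ = 3297
j=12: r + 11k = 3619.43 → ⌈·⌉ = 3620
j=13: r + 12k = 3942.305 → ⌈·⌉ = 3943
j=14: r + 13k = 4265.18 → ⌈·⌉ = 4266
j=15: r + 14k = 4588.055 → ⌈·⌉ = 4589
j=16: r + 15k = 4910.93 → ⌈·⌉ = 4911

68, 391, 714, 1037, 1360, 1683, 2006, 2328, 2651, 2974, 3297, 3620, 3943, 4266, 4589, 4911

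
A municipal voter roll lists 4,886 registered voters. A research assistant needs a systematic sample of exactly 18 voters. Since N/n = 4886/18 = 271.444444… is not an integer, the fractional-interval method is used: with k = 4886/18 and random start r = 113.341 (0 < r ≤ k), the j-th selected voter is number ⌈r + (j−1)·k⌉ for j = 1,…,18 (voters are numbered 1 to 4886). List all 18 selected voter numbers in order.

114, 385, 657, 928, 1200, 1471, 1743, 2014, 2285, 2557, 2828, 3100, 3371, 3643, 3914, 4186, 4457, 4728

j=1: r + 0k = 113.341 → ⌈·⌉ = 114
j=2: r + 1k = 384.785444… → ⌈·⌉ = 385
j=3: r + 2k = 656.229888… → ⌈·⌉ = 657
j=4: r + 3k = 927.674333… → ⌈·⌉ = 928
j=5: r + 4k = 1199.118777… → ⌈·⌉ = 1200
j=6: r + 5k = 1470.563222… → ⌈·⌉ = 1471
j=7: r + 6k = 1742.007666… → ⌈·⌉ = 1743
j=8: r + 7k = 2013.452111… → ⌈·⌉ = 2014
j=9: r + 8k = 2284.896555… → ⌈·⌉ = 2285
j=10: r + 9k = 2556.341 → ⌈·⌉ = 2557
j=11: r + 10k = 2827.785444… → ⌈·⌉ = 2828
j=12: r + 11k = 3099.229888… → ⌈·⌉ = 3100
j=13: r + 12k = 3370.674333… → ⌈·⌉ = 3371
j=14: r + 13k = 3642.118777… → ⌈·⌉ = 3643
j=15: r + 14k = 3913.563222… → ⌈·⌉ = 3914
j=16: r + 15k = 4185.007666… → ⌈·⌉ = 4186
j=17: r + 16k = 4456.452111… → ⌈·⌉ = 4457
j=18: r + 17k = 4727.896555… → ⌈·⌉ = 4728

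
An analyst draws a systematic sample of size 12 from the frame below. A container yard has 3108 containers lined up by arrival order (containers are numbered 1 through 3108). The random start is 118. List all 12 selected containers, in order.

k = N/n = 3108/12 = 259
container 1: 118
container 2: 118 + 259 = 377
container 3: 377 + 259 = 636
container 4: 636 + 259 = 895
container 5: 895 + 259 = 1154
container 6: 1154 + 259 = 1413
container 7: 1413 + 259 = 1672
container 8: 1672 + 259 = 1931
container 9: 1931 + 259 = 2190
container 10: 2190 + 259 = 2449
container 11: 2449 + 259 = 2708
container 12: 2708 + 259 = 2967

118, 377, 636, 895, 1154, 1413, 1672, 1931, 2190, 2449, 2708, 2967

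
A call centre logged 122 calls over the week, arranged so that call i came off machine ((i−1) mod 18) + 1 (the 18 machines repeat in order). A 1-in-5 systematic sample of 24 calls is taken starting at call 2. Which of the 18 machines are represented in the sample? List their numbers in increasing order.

Consecutive selections differ by k = 5, so their machine numbers differ by 5 mod 18 = 5.
gcd(5, 18) = 1, so the sample visits 18/1 = 18 distinct residues mod 18.
Start 2 is machine 2; the machines hit are 1, 2, 3, 4, 5, 6, 7, 8, 9, 10, 11, 12, 13, 14, 15, 16, 17, 18.

1, 2, 3, 4, 5, 6, 7, 8, 9, 10, 11, 12, 13, 14, 15, 16, 17, 18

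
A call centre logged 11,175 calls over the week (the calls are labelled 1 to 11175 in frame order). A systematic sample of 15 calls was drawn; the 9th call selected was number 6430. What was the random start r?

470

k = 11175/15 = 745
r = 6430 − (9−1)×745 = 6430 − 5960 = 470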